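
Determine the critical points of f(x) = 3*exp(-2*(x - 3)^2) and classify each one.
f'(x) = 12*(3 - x)*exp(-2*(x - 3)^2)

Solve f'(x) = 0:
  f'(x) = (36 - 12*x)·exp(-2*(x - 3)^2) and exp(-2*(x - 3)^2) > 0 for every x, so f'(x) = 0 ⇔ 36 - 12*x = 0.
  Factor: 36 - 12*x = -12*(x - 3) = 0.
  ⇒ x = 3

f''(x) = 12*(4*(x - 3)^2 - 1)*exp(-2*(x - 3)^2)
Second-derivative test at each critical point:
  f''(3) = -12 < 0 → local maximum

Critical points: x = 3 (local maximum)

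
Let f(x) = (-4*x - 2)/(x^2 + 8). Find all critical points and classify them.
f'(x) = 4*(x^2 + x - 8)/(x^4 + 16*x^2 + 64)

Solve f'(x) = 0:
  f'(x) = 4*(x^2 + x - 8)/(x^2 + 8)^2; the denominator is positive wherever f is defined, so f'(x) = 0 ⇔ 4*x^2 + 4*x - 32 = 0.
  Factor: 4*x^2 + 4*x - 32 = 4*(x^2 + x - 8); x^2 + x - 8 = 0 has no rational roots; quadratic formula: x = (-1 ± √33)/2.
  ⇒ x = -sqrt(33)/2 - 1/2 ≈ -3.3723, -1/2 + sqrt(33)/2 ≈ 2.3723

f''(x) = 4*(-4*x^2*(2*x + 1) + (6*x + 1)*(x^2 + 8))/(x^2 + 8)^3
Second-derivative test at each critical point:
  f''(-3.3723) = -0.0612 < 0 → local maximum
  f''(2.3723) = 0.1237 > 0 → local minimum

Critical points: x = -sqrt(33)/2 - 1/2 ≈ -3.3723 (local maximum); x = -1/2 + sqrt(33)/2 ≈ 2.3723 (local minimum)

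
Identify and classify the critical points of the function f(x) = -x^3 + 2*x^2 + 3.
f'(x) = x*(4 - 3*x)

Solve f'(x) = 0:
  Factor: -3*x^2 + 4*x = -x*(3*x - 4) = 0.
  ⇒ x = 0, 4/3

f''(x) = 4 - 6*x
Second-derivative test at each critical point:
  f''(0) = 4 > 0 → local minimum
  f''(4/3) = -4 < 0 → local maximum

Critical points: x = 0 (local minimum); x = 4/3 (local maximum)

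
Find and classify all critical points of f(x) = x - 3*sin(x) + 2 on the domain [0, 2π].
f'(x) = 1 - 3*cos(x)

Solve f'(x) = 0 on [0, 2π]:
  f'(x) = 0 ⇔ cos(x) = 1/3, i.e. x = ±arccos(1/3) + 2nπ; keep the solutions lying in [0, 2π].
  ⇒ x = acos(1/3) ≈ 1.2310, -acos(1/3) + 2*pi ≈ 5.0522

f''(x) = 3*sin(x)
Second-derivative test at each critical point:
  f''(1.2310) = 2.8284 > 0 → local minimum
  f''(5.0522) = -2.8284 < 0 → local maximum

Critical points: x = acos(1/3) ≈ 1.2310 (local minimum); x = -acos(1/3) + 2*pi ≈ 5.0522 (local maximum)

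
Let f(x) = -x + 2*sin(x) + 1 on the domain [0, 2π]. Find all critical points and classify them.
f'(x) = 2*cos(x) - 1

Solve f'(x) = 0 on [0, 2π]:
  f'(x) = 0 ⇔ cos(x) = 1/2, i.e. x = ±arccos(1/2) + 2nπ; keep the solutions lying in [0, 2π].
  ⇒ x = pi/3 ≈ 1.0472, 5*pi/3 ≈ 5.2360

f''(x) = -2*sin(x)
Second-derivative test at each critical point:
  f''(1.0472) = -1.7321 < 0 → local maximum
  f''(5.2360) = 1.7321 > 0 → local minimum

Critical points: x = pi/3 ≈ 1.0472 (local maximum); x = 5*pi/3 ≈ 5.2360 (local minimum)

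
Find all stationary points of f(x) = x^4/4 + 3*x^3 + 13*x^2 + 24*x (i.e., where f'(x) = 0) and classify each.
f'(x) = x^3 + 9*x^2 + 26*x + 24

Solve f'(x) = 0:
  Factor: x^3 + 9*x^2 + 26*x + 24 = (x + 2)*(x + 3)*(x + 4) = 0.
  ⇒ x = -4, -3, -2

f''(x) = 3*x^2 + 18*x + 26
Second-derivative test at each critical point:
  f''(-4) = 2 > 0 → local minimum
  f''(-3) = -1 < 0 → local maximum
  f''(-2) = 2 > 0 → local minimum

Critical points: x = -4 (local minimum); x = -3 (local maximum); x = -2 (local minimum)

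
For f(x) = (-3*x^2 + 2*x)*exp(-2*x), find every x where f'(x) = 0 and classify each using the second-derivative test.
f'(x) = 2*(3*x^2 - 5*x + 1)*exp(-2*x)

Solve f'(x) = 0:
  f'(x) = (6*x^2 - 10*x + 2)·exp(-2*x) and exp(-2*x) > 0 for every x, so f'(x) = 0 ⇔ 6*x^2 - 10*x + 2 = 0.
  Factor: 6*x^2 - 10*x + 2 = 2*(3*x^2 - 5*x + 1); 3*x^2 - 5*x + 1 = 0 has no rational roots; quadratic formula: x = (5 ± √13)/6.
  ⇒ x = 5/6 - sqrt(13)/6 ≈ 0.2324, sqrt(13)/6 + 5/6 ≈ 1.4343

f''(x) = 2*(-6*x^2 + 16*x - 7)*exp(-2*x)
Second-derivative test at each critical point:
  f''(0.2324) = -4.5304 < 0 → local maximum
  f''(1.4343) = 0.4095 > 0 → local minimum

Critical points: x = 5/6 - sqrt(13)/6 ≈ 0.2324 (local maximum); x = sqrt(13)/6 + 5/6 ≈ 1.4343 (local minimum)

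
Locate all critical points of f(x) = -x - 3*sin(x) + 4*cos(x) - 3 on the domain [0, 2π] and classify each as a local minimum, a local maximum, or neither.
f'(x) = -4*sin(x) - 3*cos(x) - 1

Solve f'(x) = 0 on [0, 2π]:
  f'(x) = 0 ⇔ -4*sin(x) - 3*cos(x) = 1. Write the left side as R·cos(x + φ) with R = √((-3)² + 4²) = 5, cos φ = -3/5, sin φ = 4/5; then cos(x + φ) = 1/5. Solve for x and keep the solutions lying in [0, 2π].
  ⇒ x = atan((-4 + 6*sqrt(6))/(-8*sqrt(6) - 3)) + pi ≈ 2.6994, atan((-6*sqrt(6) - 4)/(-3 + 8*sqrt(6))) + 2*pi ≈ 5.4383

f''(x) = 3*sin(x) - 4*cos(x)
Second-derivative test at each critical point:
  f''(2.6994) = 4.8990 > 0 → local minimum
  f''(5.4383) = -4.8990 < 0 → local maximum

Critical points: x = atan((-4 + 6*sqrt(6))/(-8*sqrt(6) - 3)) + pi ≈ 2.6994 (local minimum); x = atan((-6*sqrt(6) - 4)/(-3 + 8*sqrt(6))) + 2*pi ≈ 5.4383 (local maximum)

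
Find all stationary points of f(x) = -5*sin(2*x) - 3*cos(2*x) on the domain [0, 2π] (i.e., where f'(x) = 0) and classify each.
f'(x) = 6*sin(2*x) - 10*cos(2*x)

Solve f'(x) = 0 on [0, 2π]:
  f'(x) = 0 ⇔ -5*cos(2*x) = -3*sin(2*x) ⇔ tan(2*x) = 5/3, i.e. 2*x = arctan(5/3) + nπ; keep the solutions lying in [0, 2π].
  ⇒ x = atan(5/3)/2 ≈ 0.5152, atan(5/3)/2 + pi/2 ≈ 2.0860, atan(5/3)/2 + pi ≈ 3.6568, atan(5/3)/2 + 3*pi/2 ≈ 5.2276

f''(x) = 20*sin(2*x) + 12*cos(2*x)
Second-derivative test at each critical point:
  f''(0.5152) = 23.3238 > 0 → local minimum
  f''(2.0860) = -23.3238 < 0 → local maximum
  f''(3.6568) = 23.3238 > 0 → local minimum
  f''(5.2276) = -23.3238 < 0 → local maximum

Critical points: x = atan(5/3)/2 ≈ 0.5152 (local minimum); x = atan(5/3)/2 + pi/2 ≈ 2.0860 (local maximum); x = atan(5/3)/2 + pi ≈ 3.6568 (local minimum); x = atan(5/3)/2 + 3*pi/2 ≈ 5.2276 (local maximum)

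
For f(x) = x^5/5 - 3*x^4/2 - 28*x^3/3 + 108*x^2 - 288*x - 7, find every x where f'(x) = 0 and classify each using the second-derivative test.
f'(x) = x^4 - 6*x^3 - 28*x^2 + 216*x - 288

Solve f'(x) = 0:
  Factor: x^4 - 6*x^3 - 28*x^2 + 216*x - 288 = (x - 6)*(x - 4)*(x - 2)*(x + 6) = 0.
  ⇒ x = -6, 2, 4, 6

f''(x) = 4*x^3 - 18*x^2 - 56*x + 216
Second-derivative test at each critical point:
  f''(-6) = -960 < 0 → local maximum
  f''(2) = 64 > 0 → local minimum
  f''(4) = -40 < 0 → local maximum
  f''(6) = 96 > 0 → local minimum

Critical points: x = -6 (local maximum); x = 2 (local minimum); x = 4 (local maximum); x = 6 (local minimum)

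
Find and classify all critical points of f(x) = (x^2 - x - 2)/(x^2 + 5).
f'(x) = (x^2 + 14*x - 5)/(x^4 + 10*x^2 + 25)

Solve f'(x) = 0:
  f'(x) = (x^2 + 14*x - 5)/(x^2 + 5)^2; the denominator is positive wherever f is defined, so f'(x) = 0 ⇔ x^2 + 14*x - 5 = 0.
  x^2 + 14*x - 5 = 0 has no rational roots; quadratic formula: x = (-14 ± √216)/2.
  ⇒ x = -3*sqrt(6) - 7 ≈ -14.3485, -7 + 3*sqrt(6) ≈ 0.3485

f''(x) = 2*(-x^3 - 21*x^2 + 15*x + 35)/(x^6 + 15*x^4 + 75*x^2 + 125)
Second-derivative test at each critical point:
  f''(-14.3485) = -3.305e-04 < 0 → local maximum
  f''(0.3485) = 0.5603 > 0 → local minimum

Critical points: x = -3*sqrt(6) - 7 ≈ -14.3485 (local maximum); x = -7 + 3*sqrt(6) ≈ 0.3485 (local minimum)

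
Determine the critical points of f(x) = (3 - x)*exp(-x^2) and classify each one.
f'(x) = (2*x*(x - 3) - 1)*exp(-x^2)

Solve f'(x) = 0:
  f'(x) = (2*x^2 - 6*x - 1)·exp(-x^2) and exp(-x^2) > 0 for every x, so f'(x) = 0 ⇔ 2*x^2 - 6*x - 1 = 0.
  2*x^2 - 6*x - 1 = 0 has no rational roots; quadratic formula: x = (6 ± √44)/4.
  ⇒ x = 3/2 - sqrt(11)/2 ≈ -0.1583, 3/2 + sqrt(11)/2 ≈ 3.1583

f''(x) = 2*(2*x^2*(3 - x) + 3*x - 3)*exp(-x^2)
Second-derivative test at each critical point:
  f''(-0.1583) = -6.4691 < 0 → local maximum
  f''(3.1583) = 3.088e-04 > 0 → local minimum

Critical points: x = 3/2 - sqrt(11)/2 ≈ -0.1583 (local maximum); x = 3/2 + sqrt(11)/2 ≈ 3.1583 (local minimum)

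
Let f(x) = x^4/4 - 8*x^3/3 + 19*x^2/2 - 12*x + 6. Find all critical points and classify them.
f'(x) = x^3 - 8*x^2 + 19*x - 12

Solve f'(x) = 0:
  Factor: x^3 - 8*x^2 + 19*x - 12 = (x - 4)*(x - 3)*(x - 1) = 0.
  ⇒ x = 1, 3, 4

f''(x) = 3*x^2 - 16*x + 19
Second-derivative test at each critical point:
  f''(1) = 6 > 0 → local minimum
  f''(3) = -2 < 0 → local maximum
  f''(4) = 3 > 0 → local minimum

Critical points: x = 1 (local minimum); x = 3 (local maximum); x = 4 (local minimum)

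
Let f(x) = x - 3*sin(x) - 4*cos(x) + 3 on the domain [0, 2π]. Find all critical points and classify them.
f'(x) = 4*sin(x) - 3*cos(x) + 1

Solve f'(x) = 0 on [0, 2π]:
  f'(x) = 0 ⇔ 4*sin(x) - 3*cos(x) = -1. Write the left side as R·cos(x + φ) with R = √((-3)² + (-4)²) = 5, cos φ = -3/5, sin φ = -4/5; then cos(x + φ) = -1/5. Solve for x and keep the solutions lying in [0, 2π].
  ⇒ x = atan((-4 + 6*sqrt(6))/(3 + 8*sqrt(6))) ≈ 0.4421, atan((-6*sqrt(6) - 4)/(3 - 8*sqrt(6))) + pi ≈ 3.9865

f''(x) = 3*sin(x) + 4*cos(x)
Second-derivative test at each critical point:
  f''(0.4421) = 4.8990 > 0 → local minimum
  f''(3.9865) = -4.8990 < 0 → local maximum

Critical points: x = atan((-4 + 6*sqrt(6))/(3 + 8*sqrt(6))) ≈ 0.4421 (local minimum); x = atan((-6*sqrt(6) - 4)/(3 - 8*sqrt(6))) + pi ≈ 3.9865 (local maximum)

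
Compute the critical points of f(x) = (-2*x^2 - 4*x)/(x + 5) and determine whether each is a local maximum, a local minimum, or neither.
f'(x) = 2*(-x^2 - 10*x - 10)/(x^2 + 10*x + 25)

Solve f'(x) = 0:
  f'(x) = -2*(x^2 + 10*x + 10)/(x + 5)^2; the denominator is positive wherever f is defined, so f'(x) = 0 ⇔ -2*x^2 - 20*x - 20 = 0.
  Factor: -2*x^2 - 20*x - 20 = -2*(x^2 + 10*x + 10); x^2 + 10*x + 10 = 0 has no rational roots; quadratic formula: x = (-10 ± √60)/2.
  ⇒ x = -5 - sqrt(15) ≈ -8.8730, -5 + sqrt(15) ≈ -1.1270

f''(x) = -60/(x^3 + 15*x^2 + 75*x + 125)
Second-derivative test at each critical point:
  f''(-8.8730) = 1.0328 > 0 → local minimum
  f''(-1.1270) = -1.0328 < 0 → local maximum

Critical points: x = -5 - sqrt(15) ≈ -8.8730 (local minimum); x = -5 + sqrt(15) ≈ -1.1270 (local maximum)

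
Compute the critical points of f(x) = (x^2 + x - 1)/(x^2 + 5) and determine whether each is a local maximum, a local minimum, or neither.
f'(x) = (-x^2 + 12*x + 5)/(x^4 + 10*x^2 + 25)

Solve f'(x) = 0:
  f'(x) = -(x^2 - 12*x - 5)/(x^2 + 5)^2; the denominator is positive wherever f is defined, so f'(x) = 0 ⇔ -x^2 + 12*x + 5 = 0.
  x^2 - 12*x - 5 = 0 has no rational roots; quadratic formula: x = (12 ± √164)/2.
  ⇒ x = 6 - sqrt(41) ≈ -0.4031, 6 + sqrt(41) ≈ 12.4031

f''(x) = 2*(x^3 - 18*x^2 - 15*x + 30)/(x^6 + 15*x^4 + 75*x^2 + 125)
Second-derivative test at each critical point:
  f''(-0.4031) = 0.4805 > 0 → local minimum
  f''(12.4031) = -0.0005 < 0 → local maximum

Critical points: x = 6 - sqrt(41) ≈ -0.4031 (local minimum); x = 6 + sqrt(41) ≈ 12.4031 (local maximum)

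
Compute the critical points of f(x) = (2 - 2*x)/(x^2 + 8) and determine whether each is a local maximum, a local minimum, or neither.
f'(x) = 2*(-x^2 + 2*x*(x - 1) - 8)/(x^2 + 8)^2

Solve f'(x) = 0:
  f'(x) = 2*(x - 4)*(x + 2)/(x^2 + 8)^2; the denominator is positive wherever f is defined, so f'(x) = 0 ⇔ 2*x^2 - 4*x - 16 = 0.
  Factor: 2*x^2 - 4*x - 16 = 2*(x - 4)*(x + 2) = 0.
  ⇒ x = -2, 4

f''(x) = 4*(4*x^2*(1 - x) + (3*x - 1)*(x^2 + 8))/(x^2 + 8)^3
Second-derivative test at each critical point:
  f''(-2) = -1/12 < 0 → local maximum
  f''(4) = 1/48 > 0 → local minimum

Critical points: x = -2 (local maximum); x = 4 (local minimum)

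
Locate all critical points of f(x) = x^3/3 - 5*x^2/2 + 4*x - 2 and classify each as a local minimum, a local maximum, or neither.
f'(x) = x^2 - 5*x + 4

Solve f'(x) = 0:
  Factor: x^2 - 5*x + 4 = (x - 4)*(x - 1) = 0.
  ⇒ x = 1, 4

f''(x) = 2*x - 5
Second-derivative test at each critical point:
  f''(1) = -3 < 0 → local maximum
  f''(4) = 3 > 0 → local minimum

Critical points: x = 1 (local maximum); x = 4 (local minimum)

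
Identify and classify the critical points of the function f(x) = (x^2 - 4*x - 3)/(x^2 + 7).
f'(x) = 4*(x^2 + 5*x - 7)/(x^4 + 14*x^2 + 49)

Solve f'(x) = 0:
  f'(x) = 4*(x^2 + 5*x - 7)/(x^2 + 7)^2; the denominator is positive wherever f is defined, so f'(x) = 0 ⇔ 4*x^2 + 20*x - 28 = 0.
  Factor: 4*x^2 + 20*x - 28 = 4*(x^2 + 5*x - 7); x^2 + 5*x - 7 = 0 has no rational roots; quadratic formula: x = (-5 ± √53)/2.
  ⇒ x = -sqrt(53)/2 - 5/2 ≈ -6.1401, -5/2 + sqrt(53)/2 ≈ 1.1401

f''(x) = 4*(-2*x^3 - 15*x^2 + 42*x + 35)/(x^6 + 21*x^4 + 147*x^2 + 343)
Second-derivative test at each critical point:
  f''(-6.1401) = -0.0146 < 0 → local maximum
  f''(1.1401) = 0.4227 > 0 → local minimum

Critical points: x = -sqrt(53)/2 - 5/2 ≈ -6.1401 (local maximum); x = -5/2 + sqrt(53)/2 ≈ 1.1401 (local minimum)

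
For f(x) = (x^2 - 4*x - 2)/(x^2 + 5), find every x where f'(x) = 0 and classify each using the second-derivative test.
f'(x) = 2*(2*x^2 + 7*x - 10)/(x^4 + 10*x^2 + 25)

Solve f'(x) = 0:
  f'(x) = 2*(2*x^2 + 7*x - 10)/(x^2 + 5)^2; the denominator is positive wherever f is defined, so f'(x) = 0 ⇔ 4*x^2 + 14*x - 20 = 0.
  Factor: 4*x^2 + 14*x - 20 = 2*(2*x^2 + 7*x - 10); 2*x^2 + 7*x - 10 = 0 has no rational roots; quadratic formula: x = (-7 ± √129)/4.
  ⇒ x = -sqrt(129)/4 - 7/4 ≈ -4.5895, -7/4 + sqrt(129)/4 ≈ 1.0895

f''(x) = 2*(-4*x^3 - 21*x^2 + 60*x + 35)/(x^6 + 15*x^4 + 75*x^2 + 125)
Second-derivative test at each critical point:
  f''(-4.5895) = -0.0334 < 0 → local maximum
  f''(1.0895) = 0.5934 > 0 → local minimum

Critical points: x = -sqrt(129)/4 - 7/4 ≈ -4.5895 (local maximum); x = -7/4 + sqrt(129)/4 ≈ 1.0895 (local minimum)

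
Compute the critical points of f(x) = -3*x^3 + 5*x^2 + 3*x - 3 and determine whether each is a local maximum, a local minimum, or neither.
f'(x) = -9*x^2 + 10*x + 3

Solve f'(x) = 0:
  9*x^2 - 10*x - 3 = 0 has no rational roots; quadratic formula: x = (10 ± √208)/18.
  ⇒ x = 5/9 - 2*sqrt(13)/9 ≈ -0.2457, 5/9 + 2*sqrt(13)/9 ≈ 1.3568

f''(x) = 10 - 18*x
Second-derivative test at each critical point:
  f''(-0.2457) = 14.4222 > 0 → local minimum
  f''(1.3568) = -14.4222 < 0 → local maximum

Critical points: x = 5/9 - 2*sqrt(13)/9 ≈ -0.2457 (local minimum); x = 5/9 + 2*sqrt(13)/9 ≈ 1.3568 (local maximum)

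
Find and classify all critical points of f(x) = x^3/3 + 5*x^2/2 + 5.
f'(x) = x*(x + 5)

Solve f'(x) = 0:
  Factor: x^2 + 5*x = x*(x + 5) = 0.
  ⇒ x = -5, 0

f''(x) = 2*x + 5
Second-derivative test at each critical point:
  f''(-5) = -5 < 0 → local maximum
  f''(0) = 5 > 0 → local minimum

Critical points: x = -5 (local maximum); x = 0 (local minimum)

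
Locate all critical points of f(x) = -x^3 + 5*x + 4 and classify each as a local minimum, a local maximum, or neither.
f'(x) = 5 - 3*x^2

Solve f'(x) = 0:
  3*x^2 - 5 = 0 has no rational roots; quadratic formula: x = (0 ± √60)/6.
  ⇒ x = -sqrt(15)/3 ≈ -1.2910, sqrt(15)/3 ≈ 1.2910

f''(x) = -6*x
Second-derivative test at each critical point:
  f''(-1.2910) = 7.7460 > 0 → local minimum
  f''(1.2910) = -7.7460 < 0 → local maximum

Critical points: x = -sqrt(15)/3 ≈ -1.2910 (local minimum); x = sqrt(15)/3 ≈ 1.2910 (local maximum)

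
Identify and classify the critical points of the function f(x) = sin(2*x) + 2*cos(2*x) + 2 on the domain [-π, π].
f'(x) = -4*sin(2*x) + 2*cos(2*x)

Solve f'(x) = 0 on [-π, π]:
  f'(x) = 0 ⇔ cos(2*x) = 2*sin(2*x) ⇔ tan(2*x) = 1/2, i.e. 2*x = arctan(1/2) + nπ; keep the solutions lying in [-π, π].
  ⇒ x = -pi + atan(1/2)/2 ≈ -2.9098, -pi/2 + atan(1/2)/2 ≈ -1.3390, atan(1/2)/2 ≈ 0.2318, atan(1/2)/2 + pi/2 ≈ 1.8026

f''(x) = -4*sin(2*x) - 8*cos(2*x)
Second-derivative test at each critical point:
  f''(-2.9098) = -8.9443 < 0 → local maximum
  f''(-1.3390) = 8.9443 > 0 → local minimum
  f''(0.2318) = -8.9443 < 0 → local maximum
  f''(1.8026) = 8.9443 > 0 → local minimum

Critical points: x = -pi + atan(1/2)/2 ≈ -2.9098 (local maximum); x = -pi/2 + atan(1/2)/2 ≈ -1.3390 (local minimum); x = atan(1/2)/2 ≈ 0.2318 (local maximum); x = atan(1/2)/2 + pi/2 ≈ 1.8026 (local minimum)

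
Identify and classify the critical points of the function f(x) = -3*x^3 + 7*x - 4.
f'(x) = 7 - 9*x^2

Solve f'(x) = 0:
  9*x^2 - 7 = 0 has no rational roots; quadratic formula: x = (0 ± √252)/18.
  ⇒ x = -sqrt(7)/3 ≈ -0.8819, sqrt(7)/3 ≈ 0.8819

f''(x) = -18*x
Second-derivative test at each critical point:
  f''(-0.8819) = 15.8745 > 0 → local minimum
  f''(0.8819) = -15.8745 < 0 → local maximum

Critical points: x = -sqrt(7)/3 ≈ -0.8819 (local minimum); x = sqrt(7)/3 ≈ 0.8819 (local maximum)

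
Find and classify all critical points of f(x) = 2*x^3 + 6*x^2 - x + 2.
f'(x) = 6*x^2 + 12*x - 1

Solve f'(x) = 0:
  6*x^2 + 12*x - 1 = 0 has no rational roots; quadratic formula: x = (-12 ± √168)/12.
  ⇒ x = -sqrt(42)/6 - 1 ≈ -2.0801, -1 + sqrt(42)/6 ≈ 0.0801

f''(x) = 12*x + 12
Second-derivative test at each critical point:
  f''(-2.0801) = -12.9615 < 0 → local maximum
  f''(0.0801) = 12.9615 > 0 → local minimum

Critical points: x = -sqrt(42)/6 - 1 ≈ -2.0801 (local maximum); x = -1 + sqrt(42)/6 ≈ 0.0801 (local minimum)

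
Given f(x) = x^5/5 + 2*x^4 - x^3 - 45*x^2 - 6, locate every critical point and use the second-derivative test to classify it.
f'(x) = x*(x^3 + 8*x^2 - 3*x - 90)

Solve f'(x) = 0:
  Factor: x^4 + 8*x^3 - 3*x^2 - 90*x = x*(x - 3)*(x + 5)*(x + 6) = 0.
  ⇒ x = -6, -5, 0, 3

f''(x) = 4*x^3 + 24*x^2 - 6*x - 90
Second-derivative test at each critical point:
  f''(-6) = -54 < 0 → local maximum
  f''(-5) = 40 > 0 → local minimum
  f''(0) = -90 < 0 → local maximum
  f''(3) = 216 > 0 → local minimum

Critical points: x = -6 (local maximum); x = -5 (local minimum); x = 0 (local maximum); x = 3 (local minimum)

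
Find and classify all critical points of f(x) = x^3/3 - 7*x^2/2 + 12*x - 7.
f'(x) = x^2 - 7*x + 12

Solve f'(x) = 0:
  Factor: x^2 - 7*x + 12 = (x - 4)*(x - 3) = 0.
  ⇒ x = 3, 4

f''(x) = 2*x - 7
Second-derivative test at each critical point:
  f''(3) = -1 < 0 → local maximum
  f''(4) = 1 > 0 → local minimum

Critical points: x = 3 (local maximum); x = 4 (local minimum)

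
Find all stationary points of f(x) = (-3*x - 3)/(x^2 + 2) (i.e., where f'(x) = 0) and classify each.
f'(x) = 3*(-x^2 + 2*x*(x + 1) - 2)/(x^2 + 2)^2

Solve f'(x) = 0:
  f'(x) = 3*(x^2 + 2*x - 2)/(x^2 + 2)^2; the denominator is positive wherever f is defined, so f'(x) = 0 ⇔ 3*x^2 + 6*x - 6 = 0.
  Factor: 3*x^2 + 6*x - 6 = 3*(x^2 + 2*x - 2); x^2 + 2*x - 2 = 0 has no rational roots; quadratic formula: x = (-2 ± √12)/2.
  ⇒ x = -sqrt(3) - 1 ≈ -2.7321, -1 + sqrt(3) ≈ 0.7321

f''(x) = 6*(-4*x^2*(x + 1) + (3*x + 1)*(x^2 + 2))/(x^2 + 2)^3
Second-derivative test at each critical point:
  f''(-2.7321) = -0.1160 < 0 → local maximum
  f''(0.7321) = 1.6160 > 0 → local minimum

Critical points: x = -sqrt(3) - 1 ≈ -2.7321 (local maximum); x = -1 + sqrt(3) ≈ 0.7321 (local minimum)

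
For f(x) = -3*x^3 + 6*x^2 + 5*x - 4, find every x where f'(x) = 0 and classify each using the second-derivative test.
f'(x) = -9*x^2 + 12*x + 5

Solve f'(x) = 0:
  Factor: -9*x^2 + 12*x + 5 = -(3*x - 5)*(3*x + 1) = 0.
  ⇒ x = -1/3, 5/3

f''(x) = 12 - 18*x
Second-derivative test at each critical point:
  f''(-1/3) = 18 > 0 → local minimum
  f''(5/3) = -18 < 0 → local maximum

Critical points: x = -1/3 (local minimum); x = 5/3 (local maximum)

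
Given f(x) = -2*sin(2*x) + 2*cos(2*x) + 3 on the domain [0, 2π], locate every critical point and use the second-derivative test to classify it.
f'(x) = -4*sqrt(2)*sin(2*x + pi/4)

Solve f'(x) = 0 on [0, 2π]:
  f'(x) = 0 ⇔ -2*cos(2*x) = 2*sin(2*x) ⇔ tan(2*x) = -1, i.e. 2*x = arctan(-1) + nπ; keep the solutions lying in [0, 2π].
  ⇒ x = 3*pi/8 ≈ 1.1781, 7*pi/8 ≈ 2.7489, 11*pi/8 ≈ 4.3197, 15*pi/8 ≈ 5.8905

f''(x) = -8*sqrt(2)*cos(2*x + pi/4)
Second-derivative test at each critical point:
  f''(1.1781) = 11.3137 > 0 → local minimum
  f''(2.7489) = -11.3137 < 0 → local maximum
  f''(4.3197) = 11.3137 > 0 → local minimum
  f''(5.8905) = -11.3137 < 0 → local maximum

Critical points: x = 3*pi/8 ≈ 1.1781 (local minimum); x = 7*pi/8 ≈ 2.7489 (local maximum); x = 11*pi/8 ≈ 4.3197 (local minimum); x = 15*pi/8 ≈ 5.8905 (local maximum)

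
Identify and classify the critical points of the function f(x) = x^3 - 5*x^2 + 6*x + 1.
f'(x) = 3*x^2 - 10*x + 6

Solve f'(x) = 0:
  3*x^2 - 10*x + 6 = 0 has no rational roots; quadratic formula: x = (10 ± √28)/6.
  ⇒ x = 5/3 - sqrt(7)/3 ≈ 0.7847, sqrt(7)/3 + 5/3 ≈ 2.5486

f''(x) = 6*x - 10
Second-derivative test at each critical point:
  f''(0.7847) = -5.2915 < 0 → local maximum
  f''(2.5486) = 5.2915 > 0 → local minimum

Critical points: x = 5/3 - sqrt(7)/3 ≈ 0.7847 (local maximum); x = sqrt(7)/3 + 5/3 ≈ 2.5486 (local minimum)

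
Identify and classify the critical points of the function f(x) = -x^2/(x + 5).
f'(x) = x*(-x - 10)/(x + 5)^2

Solve f'(x) = 0:
  f'(x) = -x*(x + 10)/(x + 5)^2; the denominator is positive wherever f is defined, so f'(x) = 0 ⇔ -x^2 - 10*x = 0.
  Factor: -x^2 - 10*x = -x*(x + 10) = 0.
  ⇒ x = -10, 0

f''(x) = -50/(x^3 + 15*x^2 + 75*x + 125)
Second-derivative test at each critical point:
  f''(-10) = 2/5 > 0 → local minimum
  f''(0) = -2/5 < 0 → local maximum

Critical points: x = -10 (local minimum); x = 0 (local maximum)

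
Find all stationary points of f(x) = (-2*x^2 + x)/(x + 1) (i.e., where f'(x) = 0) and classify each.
f'(x) = (-2*x^2 - 4*x + 1)/(x^2 + 2*x + 1)

Solve f'(x) = 0:
  f'(x) = -(2*x^2 + 4*x - 1)/(x + 1)^2; the denominator is positive wherever f is defined, so f'(x) = 0 ⇔ -2*x^2 - 4*x + 1 = 0.
  2*x^2 + 4*x - 1 = 0 has no rational roots; quadratic formula: x = (-4 ± √24)/4.
  ⇒ x = -sqrt(6)/2 - 1 ≈ -2.2247, -1 + sqrt(6)/2 ≈ 0.2247

f''(x) = -6/(x^3 + 3*x^2 + 3*x + 1)
Second-derivative test at each critical point:
  f''(-2.2247) = 3.2660 > 0 → local minimum
  f''(0.2247) = -3.2660 < 0 → local maximum

Critical points: x = -sqrt(6)/2 - 1 ≈ -2.2247 (local minimum); x = -1 + sqrt(6)/2 ≈ 0.2247 (local maximum)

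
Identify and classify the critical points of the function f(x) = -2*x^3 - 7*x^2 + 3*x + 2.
f'(x) = -6*x^2 - 14*x + 3

Solve f'(x) = 0:
  6*x^2 + 14*x - 3 = 0 has no rational roots; quadratic formula: x = (-14 ± √268)/12.
  ⇒ x = -sqrt(67)/6 - 7/6 ≈ -2.5309, -7/6 + sqrt(67)/6 ≈ 0.1976

f''(x) = -12*x - 14
Second-derivative test at each critical point:
  f''(-2.5309) = 16.3707 > 0 → local minimum
  f''(0.1976) = -16.3707 < 0 → local maximum

Critical points: x = -sqrt(67)/6 - 7/6 ≈ -2.5309 (local minimum); x = -7/6 + sqrt(67)/6 ≈ 0.1976 (local maximum)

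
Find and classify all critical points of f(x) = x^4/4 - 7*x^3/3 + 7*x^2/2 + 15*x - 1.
f'(x) = x^3 - 7*x^2 + 7*x + 15

Solve f'(x) = 0:
  Factor: x^3 - 7*x^2 + 7*x + 15 = (x - 5)*(x - 3)*(x + 1) = 0.
  ⇒ x = -1, 3, 5

f''(x) = 3*x^2 - 14*x + 7
Second-derivative test at each critical point:
  f''(-1) = 24 > 0 → local minimum
  f''(3) = -8 < 0 → local maximum
  f''(5) = 12 > 0 → local minimum

Critical points: x = -1 (local minimum); x = 3 (local maximum); x = 5 (local minimum)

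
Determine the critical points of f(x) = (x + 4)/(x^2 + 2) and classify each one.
f'(x) = (x^2 - 2*x*(x + 4) + 2)/(x^2 + 2)^2

Solve f'(x) = 0:
  f'(x) = -(x^2 + 8*x - 2)/(x^2 + 2)^2; the denominator is positive wherever f is defined, so f'(x) = 0 ⇔ -x^2 - 8*x + 2 = 0.
  x^2 + 8*x - 2 = 0 has no rational roots; quadratic formula: x = (-8 ± √72)/2.
  ⇒ x = -3*sqrt(2) - 4 ≈ -8.2426, -4 + 3*sqrt(2) ≈ 0.2426

f''(x) = 2*(4*x^2*(x + 4) - (3*x + 4)*(x^2 + 2))/(x^2 + 2)^3
Second-derivative test at each critical point:
  f''(-8.2426) = 0.0017 > 0 → local minimum
  f''(0.2426) = -2.0017 < 0 → local maximum

Critical points: x = -3*sqrt(2) - 4 ≈ -8.2426 (local minimum); x = -4 + 3*sqrt(2) ≈ 0.2426 (local maximum)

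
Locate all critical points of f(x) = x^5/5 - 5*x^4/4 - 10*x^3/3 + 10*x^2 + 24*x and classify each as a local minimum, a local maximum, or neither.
f'(x) = x^4 - 5*x^3 - 10*x^2 + 20*x + 24

Solve f'(x) = 0:
  Factor: x^4 - 5*x^3 - 10*x^2 + 20*x + 24 = (x - 6)*(x - 2)*(x + 1)*(x + 2) = 0.
  ⇒ x = -2, -1, 2, 6

f''(x) = 4*x^3 - 15*x^2 - 20*x + 20
Second-derivative test at each critical point:
  f''(-2) = -32 < 0 → local maximum
  f''(-1) = 21 > 0 → local minimum
  f''(2) = -48 < 0 → local maximum
  f''(6) = 224 > 0 → local minimum

Critical points: x = -2 (local maximum); x = -1 (local minimum); x = 2 (local maximum); x = 6 (local minimum)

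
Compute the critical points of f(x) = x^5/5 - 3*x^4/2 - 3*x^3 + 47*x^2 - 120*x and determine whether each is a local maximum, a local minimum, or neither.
f'(x) = x^4 - 6*x^3 - 9*x^2 + 94*x - 120

Solve f'(x) = 0:
  Factor: x^4 - 6*x^3 - 9*x^2 + 94*x - 120 = (x - 5)*(x - 3)*(x - 2)*(x + 4) = 0.
  ⇒ x = -4, 2, 3, 5

f''(x) = 4*x^3 - 18*x^2 - 18*x + 94
Second-derivative test at each critical point:
  f''(-4) = -378 < 0 → local maximum
  f''(2) = 18 > 0 → local minimum
  f''(3) = -14 < 0 → local maximum
  f''(5) = 54 > 0 → local minimum

Critical points: x = -4 (local maximum); x = 2 (local minimum); x = 3 (local maximum); x = 5 (local minimum)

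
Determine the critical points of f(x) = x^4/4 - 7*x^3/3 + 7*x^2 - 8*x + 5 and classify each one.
f'(x) = x^3 - 7*x^2 + 14*x - 8

Solve f'(x) = 0:
  Factor: x^3 - 7*x^2 + 14*x - 8 = (x - 4)*(x - 2)*(x - 1) = 0.
  ⇒ x = 1, 2, 4

f''(x) = 3*x^2 - 14*x + 14
Second-derivative test at each critical point:
  f''(1) = 3 > 0 → local minimum
  f''(2) = -2 < 0 → local maximum
  f''(4) = 6 > 0 → local minimum

Critical points: x = 1 (local minimum); x = 2 (local maximum); x = 4 (local minimum)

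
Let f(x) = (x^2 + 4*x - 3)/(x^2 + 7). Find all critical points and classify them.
f'(x) = 4*(-x^2 + 5*x + 7)/(x^4 + 14*x^2 + 49)

Solve f'(x) = 0:
  f'(x) = -4*(x^2 - 5*x - 7)/(x^2 + 7)^2; the denominator is positive wherever f is defined, so f'(x) = 0 ⇔ -4*x^2 + 20*x + 28 = 0.
  Factor: -4*x^2 + 20*x + 28 = -4*(x^2 - 5*x - 7); x^2 - 5*x - 7 = 0 has no rational roots; quadratic formula: x = (5 ± √53)/2.
  ⇒ x = 5/2 - sqrt(53)/2 ≈ -1.1401, 5/2 + sqrt(53)/2 ≈ 6.1401

f''(x) = 4*(2*x^3 - 15*x^2 - 42*x + 35)/(x^6 + 21*x^4 + 147*x^2 + 343)
Second-derivative test at each critical point:
  f''(-1.1401) = 0.4227 > 0 → local minimum
  f''(6.1401) = -0.0146 < 0 → local maximum

Critical points: x = 5/2 - sqrt(53)/2 ≈ -1.1401 (local minimum); x = 5/2 + sqrt(53)/2 ≈ 6.1401 (local maximum)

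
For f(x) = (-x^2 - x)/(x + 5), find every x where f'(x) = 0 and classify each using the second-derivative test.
f'(x) = (-x^2 - 10*x - 5)/(x^2 + 10*x + 25)

Solve f'(x) = 0:
  f'(x) = -(x^2 + 10*x + 5)/(x + 5)^2; the denominator is positive wherever f is defined, so f'(x) = 0 ⇔ -x^2 - 10*x - 5 = 0.
  x^2 + 10*x + 5 = 0 has no rational roots; quadratic formula: x = (-10 ± √80)/2.
  ⇒ x = -5 - 2*sqrt(5) ≈ -9.4721, -5 + 2*sqrt(5) ≈ -0.5279

f''(x) = -40/(x^3 + 15*x^2 + 75*x + 125)
Second-derivative test at each critical point:
  f''(-9.4721) = 0.4472 > 0 → local minimum
  f''(-0.5279) = -0.4472 < 0 → local maximum

Critical points: x = -5 - 2*sqrt(5) ≈ -9.4721 (local minimum); x = -5 + 2*sqrt(5) ≈ -0.5279 (local maximum)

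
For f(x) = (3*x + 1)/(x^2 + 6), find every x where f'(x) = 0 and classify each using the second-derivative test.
f'(x) = (-3*x^2 - 2*x + 18)/(x^4 + 12*x^2 + 36)

Solve f'(x) = 0:
  f'(x) = -(3*x^2 + 2*x - 18)/(x^2 + 6)^2; the denominator is positive wherever f is defined, so f'(x) = 0 ⇔ -3*x^2 - 2*x + 18 = 0.
  3*x^2 + 2*x - 18 = 0 has no rational roots; quadratic formula: x = (-2 ± √220)/6.
  ⇒ x = -sqrt(55)/3 - 1/3 ≈ -2.8054, -1/3 + sqrt(55)/3 ≈ 2.1387

f''(x) = 2*(4*x^2*(3*x + 1) - (9*x + 1)*(x^2 + 6))/(x^2 + 6)^3
Second-derivative test at each critical point:
  f''(-2.8054) = 0.0771 > 0 → local minimum
  f''(2.1387) = -0.1327 < 0 → local maximum

Critical points: x = -sqrt(55)/3 - 1/3 ≈ -2.8054 (local minimum); x = -1/3 + sqrt(55)/3 ≈ 2.1387 (local maximum)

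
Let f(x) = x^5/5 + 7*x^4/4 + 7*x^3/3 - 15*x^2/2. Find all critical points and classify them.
f'(x) = x*(x^3 + 7*x^2 + 7*x - 15)

Solve f'(x) = 0:
  Factor: x^4 + 7*x^3 + 7*x^2 - 15*x = x*(x - 1)*(x + 3)*(x + 5) = 0.
  ⇒ x = -5, -3, 0, 1

f''(x) = 4*x^3 + 21*x^2 + 14*x - 15
Second-derivative test at each critical point:
  f''(-5) = -60 < 0 → local maximum
  f''(-3) = 24 > 0 → local minimum
  f''(0) = -15 < 0 → local maximum
  f''(1) = 24 > 0 → local minimum

Critical points: x = -5 (local maximum); x = -3 (local minimum); x = 0 (local maximum); x = 1 (local minimum)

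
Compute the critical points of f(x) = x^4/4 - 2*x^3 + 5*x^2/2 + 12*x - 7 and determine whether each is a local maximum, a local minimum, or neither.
f'(x) = x^3 - 6*x^2 + 5*x + 12

Solve f'(x) = 0:
  Factor: x^3 - 6*x^2 + 5*x + 12 = (x - 4)*(x - 3)*(x + 1) = 0.
  ⇒ x = -1, 3, 4

f''(x) = 3*x^2 - 12*x + 5
Second-derivative test at each critical point:
  f''(-1) = 20 > 0 → local minimum
  f''(3) = -4 < 0 → local maximum
  f''(4) = 5 > 0 → local minimum

Critical points: x = -1 (local minimum); x = 3 (local maximum); x = 4 (local minimum)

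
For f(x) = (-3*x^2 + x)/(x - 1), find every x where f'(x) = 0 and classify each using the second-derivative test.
f'(x) = (-3*x^2 + 6*x - 1)/(x^2 - 2*x + 1)

Solve f'(x) = 0:
  f'(x) = -(3*x^2 - 6*x + 1)/(x - 1)^2; the denominator is positive wherever f is defined, so f'(x) = 0 ⇔ -3*x^2 + 6*x - 1 = 0.
  3*x^2 - 6*x + 1 = 0 has no rational roots; quadratic formula: x = (6 ± √24)/6.
  ⇒ x = 1 - sqrt(6)/3 ≈ 0.1835, sqrt(6)/3 + 1 ≈ 1.8165

f''(x) = -4/(x^3 - 3*x^2 + 3*x - 1)
Second-derivative test at each critical point:
  f''(0.1835) = 7.3485 > 0 → local minimum
  f''(1.8165) = -7.3485 < 0 → local maximum

Critical points: x = 1 - sqrt(6)/3 ≈ 0.1835 (local minimum); x = sqrt(6)/3 + 1 ≈ 1.8165 (local maximum)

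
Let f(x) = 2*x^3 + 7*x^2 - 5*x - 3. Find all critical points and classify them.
f'(x) = 6*x^2 + 14*x - 5

Solve f'(x) = 0:
  6*x^2 + 14*x - 5 = 0 has no rational roots; quadratic formula: x = (-14 ± √316)/12.
  ⇒ x = -sqrt(79)/6 - 7/6 ≈ -2.6480, -7/6 + sqrt(79)/6 ≈ 0.3147

f''(x) = 12*x + 14
Second-derivative test at each critical point:
  f''(-2.6480) = -17.7764 < 0 → local maximum
  f''(0.3147) = 17.7764 > 0 → local minimum

Critical points: x = -sqrt(79)/6 - 7/6 ≈ -2.6480 (local maximum); x = -7/6 + sqrt(79)/6 ≈ 0.3147 (local minimum)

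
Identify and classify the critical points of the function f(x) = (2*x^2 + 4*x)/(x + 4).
f'(x) = 2*(x^2 + 8*x + 8)/(x^2 + 8*x + 16)

Solve f'(x) = 0:
  f'(x) = 2*(x^2 + 8*x + 8)/(x + 4)^2; the denominator is positive wherever f is defined, so f'(x) = 0 ⇔ 2*x^2 + 16*x + 16 = 0.
  Factor: 2*x^2 + 16*x + 16 = 2*(x^2 + 8*x + 8); x^2 + 8*x + 8 = 0 has no rational roots; quadratic formula: x = (-8 ± √32)/2.
  ⇒ x = -4 - 2*sqrt(2) ≈ -6.8284, -4 + 2*sqrt(2) ≈ -1.1716

f''(x) = 32/(x^3 + 12*x^2 + 48*x + 64)
Second-derivative test at each critical point:
  f''(-6.8284) = -1.4142 < 0 → local maximum
  f''(-1.1716) = 1.4142 > 0 → local minimum

Critical points: x = -4 - 2*sqrt(2) ≈ -6.8284 (local maximum); x = -4 + 2*sqrt(2) ≈ -1.1716 (local minimum)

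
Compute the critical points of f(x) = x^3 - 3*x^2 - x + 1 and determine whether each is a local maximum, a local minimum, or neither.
f'(x) = 3*x^2 - 6*x - 1

Solve f'(x) = 0:
  3*x^2 - 6*x - 1 = 0 has no rational roots; quadratic formula: x = (6 ± √48)/6.
  ⇒ x = 1 - 2*sqrt(3)/3 ≈ -0.1547, 1 + 2*sqrt(3)/3 ≈ 2.1547

f''(x) = 6*x - 6
Second-derivative test at each critical point:
  f''(-0.1547) = -6.9282 < 0 → local maximum
  f''(2.1547) = 6.9282 > 0 → local minimum

Critical points: x = 1 - 2*sqrt(3)/3 ≈ -0.1547 (local maximum); x = 1 + 2*sqrt(3)/3 ≈ 2.1547 (local minimum)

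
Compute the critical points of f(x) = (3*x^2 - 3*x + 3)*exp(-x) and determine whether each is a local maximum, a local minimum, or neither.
f'(x) = 3*(-x^2 + 3*x - 2)*exp(-x)

Solve f'(x) = 0:
  f'(x) = (-3*x^2 + 9*x - 6)·exp(-x) and exp(-x) > 0 for every x, so f'(x) = 0 ⇔ -3*x^2 + 9*x - 6 = 0.
  Factor: -3*x^2 + 9*x - 6 = -3*(x - 2)*(x - 1) = 0.
  ⇒ x = 1, 2

f''(x) = 3*(x^2 - 5*x + 5)*exp(-x)
Second-derivative test at each critical point:
  f''(1) = 1.1036 > 0 → local minimum
  f''(2) = -0.4060 < 0 → local maximum

Critical points: x = 1 (local minimum); x = 2 (local maximum)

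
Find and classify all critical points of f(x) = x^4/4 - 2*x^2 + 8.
f'(x) = x*(x^2 - 4)

Solve f'(x) = 0:
  Factor: x^3 - 4*x = x*(x - 2)*(x + 2) = 0.
  ⇒ x = -2, 0, 2

f''(x) = 3*x^2 - 4
Second-derivative test at each critical point:
  f''(-2) = 8 > 0 → local minimum
  f''(0) = -4 < 0 → local maximum
  f''(2) = 8 > 0 → local minimum

Critical points: x = -2 (local minimum); x = 0 (local maximum); x = 2 (local minimum)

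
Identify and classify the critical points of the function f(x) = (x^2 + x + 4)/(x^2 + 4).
f'(x) = (4 - x^2)/(x^4 + 8*x^2 + 16)

Solve f'(x) = 0:
  f'(x) = -(x - 2)*(x + 2)/(x^2 + 4)^2; the denominator is positive wherever f is defined, so f'(x) = 0 ⇔ 4 - x^2 = 0.
  Factor: 4 - x^2 = -(x - 2)*(x + 2) = 0.
  ⇒ x = -2, 2

f''(x) = 2*x*(x^2 - 12)/(x^6 + 12*x^4 + 48*x^2 + 64)
Second-derivative test at each critical point:
  f''(-2) = 1/16 > 0 → local minimum
  f''(2) = -1/16 < 0 → local maximum

Critical points: x = -2 (local minimum); x = 2 (local maximum)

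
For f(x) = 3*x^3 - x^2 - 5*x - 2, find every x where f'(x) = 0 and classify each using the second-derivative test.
f'(x) = 9*x^2 - 2*x - 5

Solve f'(x) = 0:
  9*x^2 - 2*x - 5 = 0 has no rational roots; quadratic formula: x = (2 ± √184)/18.
  ⇒ x = 1/9 - sqrt(46)/9 ≈ -0.6425, 1/9 + sqrt(46)/9 ≈ 0.8647

f''(x) = 18*x - 2
Second-derivative test at each critical point:
  f''(-0.6425) = -13.5647 < 0 → local maximum
  f''(0.8647) = 13.5647 > 0 → local minimum

Critical points: x = 1/9 - sqrt(46)/9 ≈ -0.6425 (local maximum); x = 1/9 + sqrt(46)/9 ≈ 0.8647 (local minimum)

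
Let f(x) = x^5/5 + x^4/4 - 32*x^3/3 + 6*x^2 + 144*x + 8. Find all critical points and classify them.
f'(x) = x^4 + x^3 - 32*x^2 + 12*x + 144

Solve f'(x) = 0:
  Factor: x^4 + x^3 - 32*x^2 + 12*x + 144 = (x - 4)*(x - 3)*(x + 2)*(x + 6) = 0.
  ⇒ x = -6, -2, 3, 4

f''(x) = 4*x^3 + 3*x^2 - 64*x + 12
Second-derivative test at each critical point:
  f''(-6) = -360 < 0 → local maximum
  f''(-2) = 120 > 0 → local minimum
  f''(3) = -45 < 0 → local maximum
  f''(4) = 60 > 0 → local minimum

Critical points: x = -6 (local maximum); x = -2 (local minimum); x = 3 (local maximum); x = 4 (local minimum)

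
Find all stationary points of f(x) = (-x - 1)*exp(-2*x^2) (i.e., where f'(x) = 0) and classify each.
f'(x) = (4*x*(x + 1) - 1)*exp(-2*x^2)

Solve f'(x) = 0:
  f'(x) = (4*x^2 + 4*x - 1)·exp(-2*x^2) and exp(-2*x^2) > 0 for every x, so f'(x) = 0 ⇔ 4*x^2 + 4*x - 1 = 0.
  4*x^2 + 4*x - 1 = 0 has no rational roots; quadratic formula: x = (-4 ± √32)/8.
  ⇒ x = -sqrt(2)/2 - 1/2 ≈ -1.2071, -1/2 + sqrt(2)/2 ≈ 0.2071

f''(x) = 4*(-4*x^2*(x + 1) + 3*x + 1)*exp(-2*x^2)
Second-derivative test at each critical point:
  f''(-1.2071) = -0.3069 < 0 → local maximum
  f''(0.2071) = 5.1918 > 0 → local minimum

Critical points: x = -sqrt(2)/2 - 1/2 ≈ -1.2071 (local maximum); x = -1/2 + sqrt(2)/2 ≈ 0.2071 (local minimum)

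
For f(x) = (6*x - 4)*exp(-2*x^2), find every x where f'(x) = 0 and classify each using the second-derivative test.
f'(x) = 2*(-4*x*(3*x - 2) + 3)*exp(-2*x^2)

Solve f'(x) = 0:
  f'(x) = (-24*x^2 + 16*x + 6)·exp(-2*x^2) and exp(-2*x^2) > 0 for every x, so f'(x) = 0 ⇔ -24*x^2 + 16*x + 6 = 0.
  Factor: -24*x^2 + 16*x + 6 = -2*(12*x^2 - 8*x - 3); 12*x^2 - 8*x - 3 = 0 has no rational roots; quadratic formula: x = (8 ± √208)/24.
  ⇒ x = 1/3 - sqrt(13)/6 ≈ -0.2676, 1/3 + sqrt(13)/6 ≈ 0.9343

f''(x) = 8*(4*x^2*(3*x - 2) - 9*x + 2)*exp(-2*x^2)
Second-derivative test at each critical point:
  f''(-0.2676) = 24.9957 > 0 → local minimum
  f''(0.9343) = -5.0341 < 0 → local maximum

Critical points: x = 1/3 - sqrt(13)/6 ≈ -0.2676 (local minimum); x = 1/3 + sqrt(13)/6 ≈ 0.9343 (local maximum)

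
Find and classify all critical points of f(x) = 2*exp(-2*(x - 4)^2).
f'(x) = 8*(4 - x)*exp(-2*(x - 4)^2)

Solve f'(x) = 0:
  f'(x) = (32 - 8*x)·exp(-2*(x - 4)^2) and exp(-2*(x - 4)^2) > 0 for every x, so f'(x) = 0 ⇔ 32 - 8*x = 0.
  Factor: 32 - 8*x = -8*(x - 4) = 0.
  ⇒ x = 4

f''(x) = 8*(4*(x - 4)^2 - 1)*exp(-2*(x - 4)^2)
Second-derivative test at each critical point:
  f''(4) = -8 < 0 → local maximum

Critical points: x = 4 (local maximum)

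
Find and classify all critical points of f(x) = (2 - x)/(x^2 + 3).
f'(x) = (-x^2 + 2*x*(x - 2) - 3)/(x^2 + 3)^2

Solve f'(x) = 0:
  f'(x) = (x^2 - 4*x - 3)/(x^2 + 3)^2; the denominator is positive wherever f is defined, so f'(x) = 0 ⇔ x^2 - 4*x - 3 = 0.
  x^2 - 4*x - 3 = 0 has no rational roots; quadratic formula: x = (4 ± √28)/2.
  ⇒ x = 2 - sqrt(7) ≈ -0.6458, 2 + sqrt(7) ≈ 4.6458

f''(x) = 2*(4*x^2*(2 - x) + (3*x - 2)*(x^2 + 3))/(x^2 + 3)^3
Second-derivative test at each critical point:
  f''(-0.6458) = -0.4532 < 0 → local maximum
  f''(4.6458) = 0.0088 > 0 → local minimum

Critical points: x = 2 - sqrt(7) ≈ -0.6458 (local maximum); x = 2 + sqrt(7) ≈ 4.6458 (local minimum)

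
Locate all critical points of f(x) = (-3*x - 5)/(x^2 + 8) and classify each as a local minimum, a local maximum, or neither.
f'(x) = (3*x^2 + 10*x - 24)/(x^4 + 16*x^2 + 64)

Solve f'(x) = 0:
  f'(x) = (3*x^2 + 10*x - 24)/(x^2 + 8)^2; the denominator is positive wherever f is defined, so f'(x) = 0 ⇔ 3*x^2 + 10*x - 24 = 0.
  3*x^2 + 10*x - 24 = 0 has no rational roots; quadratic formula: x = (-10 ± √388)/6.
  ⇒ x = -sqrt(97)/3 - 5/3 ≈ -4.9496, -5/3 + sqrt(97)/3 ≈ 1.6163

f''(x) = 2*(-4*x^2*(3*x + 5) + (9*x + 5)*(x^2 + 8))/(x^2 + 8)^3
Second-derivative test at each critical point:
  f''(-4.9496) = -0.0187 < 0 → local maximum
  f''(1.6163) = 0.1749 > 0 → local minimum

Critical points: x = -sqrt(97)/3 - 5/3 ≈ -4.9496 (local maximum); x = -5/3 + sqrt(97)/3 ≈ 1.6163 (local minimum)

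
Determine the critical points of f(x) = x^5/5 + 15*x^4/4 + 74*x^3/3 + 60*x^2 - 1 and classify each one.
f'(x) = x*(x^3 + 15*x^2 + 74*x + 120)

Solve f'(x) = 0:
  Factor: x^4 + 15*x^3 + 74*x^2 + 120*x = x*(x + 4)*(x + 5)*(x + 6) = 0.
  ⇒ x = -6, -5, -4, 0

f''(x) = 4*x^3 + 45*x^2 + 148*x + 120
Second-derivative test at each critical point:
  f''(-6) = -12 < 0 → local maximum
  f''(-5) = 5 > 0 → local minimum
  f''(-4) = -8 < 0 → local maximum
  f''(0) = 120 > 0 → local minimum

Critical points: x = -6 (local maximum); x = -5 (local minimum); x = -4 (local maximum); x = 0 (local minimum)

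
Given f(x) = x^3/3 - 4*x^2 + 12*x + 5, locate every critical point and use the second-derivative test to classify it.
f'(x) = x^2 - 8*x + 12

Solve f'(x) = 0:
  Factor: x^2 - 8*x + 12 = (x - 6)*(x - 2) = 0.
  ⇒ x = 2, 6

f''(x) = 2*x - 8
Second-derivative test at each critical point:
  f''(2) = -4 < 0 → local maximum
  f''(6) = 4 > 0 → local minimum

Critical points: x = 2 (local maximum); x = 6 (local minimum)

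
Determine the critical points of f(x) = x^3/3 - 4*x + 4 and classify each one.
f'(x) = x^2 - 4

Solve f'(x) = 0:
  Factor: x^2 - 4 = (x - 2)*(x + 2) = 0.
  ⇒ x = -2, 2

f''(x) = 2*x
Second-derivative test at each critical point:
  f''(-2) = -4 < 0 → local maximum
  f''(2) = 4 > 0 → local minimum

Critical points: x = -2 (local maximum); x = 2 (local minimum)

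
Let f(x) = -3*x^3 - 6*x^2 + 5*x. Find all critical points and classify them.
f'(x) = -9*x^2 - 12*x + 5

Solve f'(x) = 0:
  Factor: -9*x^2 - 12*x + 5 = -(3*x - 1)*(3*x + 5) = 0.
  ⇒ x = -5/3, 1/3

f''(x) = -18*x - 12
Second-derivative test at each critical point:
  f''(-5/3) = 18 > 0 → local minimum
  f''(1/3) = -18 < 0 → local maximum

Critical points: x = -5/3 (local minimum); x = 1/3 (local maximum)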